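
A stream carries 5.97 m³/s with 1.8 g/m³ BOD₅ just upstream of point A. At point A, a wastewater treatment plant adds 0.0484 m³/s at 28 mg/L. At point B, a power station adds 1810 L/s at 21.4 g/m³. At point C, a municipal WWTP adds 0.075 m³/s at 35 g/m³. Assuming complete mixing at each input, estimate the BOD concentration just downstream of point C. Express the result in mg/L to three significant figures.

After input A: C = (5.97·1.8 + 0.0484·28) / 6.018 = 2.011 mg/L.
1810 L/s = 1.81 m³/s.
After input B: C = (6.018·2.011 + 1.81·21.4) / 7.828 = 6.494 mg/L.
After input C: C = (7.828·6.494 + 0.075·35) / 7.903 = 6.764 mg/L.

6.76 mg/L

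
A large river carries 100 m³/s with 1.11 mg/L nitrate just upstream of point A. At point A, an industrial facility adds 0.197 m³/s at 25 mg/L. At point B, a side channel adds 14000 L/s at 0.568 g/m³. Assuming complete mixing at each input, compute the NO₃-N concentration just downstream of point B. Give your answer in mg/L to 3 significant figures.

1.08 mg/L

After input A: C = (100·1.11 + 0.197·25) / 100.2 = 1.157 mg/L.
14000 L/s = 14 m³/s.
After input B: C = (100.2·1.157 + 14·0.568) / 114.2 = 1.085 mg/L.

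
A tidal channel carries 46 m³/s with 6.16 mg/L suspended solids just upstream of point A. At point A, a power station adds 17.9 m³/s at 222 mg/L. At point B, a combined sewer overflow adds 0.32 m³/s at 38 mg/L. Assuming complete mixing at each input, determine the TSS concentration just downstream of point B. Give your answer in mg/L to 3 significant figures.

After input A: C = (46·6.16 + 17.9·222) / 63.9 = 66.62 mg/L.
After input B: C = (63.9·66.62 + 0.32·38) / 64.22 = 66.48 mg/L.

66.5 mg/L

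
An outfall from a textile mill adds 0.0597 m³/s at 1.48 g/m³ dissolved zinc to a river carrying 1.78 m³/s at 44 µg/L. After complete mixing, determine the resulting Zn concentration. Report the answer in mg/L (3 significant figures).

0.0906 mg/L

44 µg/L = 0.044 mg/L.
Flow-weighted mixing gives C = (0.0597·1.48 + 1.78·0.044) / (0.0597 + 1.78) = 0.1667/1.84 = 0.0906 mg/L.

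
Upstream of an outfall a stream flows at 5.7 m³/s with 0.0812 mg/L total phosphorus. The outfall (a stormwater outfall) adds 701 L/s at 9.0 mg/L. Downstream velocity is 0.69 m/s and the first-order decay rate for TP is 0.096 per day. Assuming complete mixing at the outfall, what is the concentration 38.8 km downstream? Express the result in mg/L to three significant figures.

0.994 mg/L

701 L/s = 0.701 m³/s.
After complete mixing, C₀ = (0.701·9 + 5.7·0.0812) / 6.401 = 1.058 mg/L.
Travel time t = 3.88e+04 m / 0.69 m/s = 5.623e+04 s = 0.6508 d.
C = 1.058·exp(−0.096·0.6508) = 1.058·0.9394 = 0.9939 mg/L.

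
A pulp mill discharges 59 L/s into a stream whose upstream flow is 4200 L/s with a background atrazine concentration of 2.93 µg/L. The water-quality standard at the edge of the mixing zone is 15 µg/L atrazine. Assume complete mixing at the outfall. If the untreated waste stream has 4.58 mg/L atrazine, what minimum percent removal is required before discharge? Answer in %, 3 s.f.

59 L/s = 0.059 m³/s.
4200 L/s = 4.2 m³/s.
2.93 µg/L = 0.00293 mg/L.
15 µg/L = 0.015 mg/L.
Mass balance: 0.015·4.259 = 0.059·Cₑ + 4.2·0.00293.
Cₑ = (0.06388 − 0.01231) / 0.059 = 0.8742 mg/L.
Required removal = 1 − 0.8742/4.58 = 80.91 %.

80.9 %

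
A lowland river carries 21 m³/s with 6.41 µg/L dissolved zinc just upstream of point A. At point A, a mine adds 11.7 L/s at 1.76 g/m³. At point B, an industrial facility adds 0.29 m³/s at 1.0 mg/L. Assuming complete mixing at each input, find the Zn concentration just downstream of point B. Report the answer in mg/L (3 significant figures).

0.0209 mg/L

6.41 µg/L = 0.00641 mg/L.
11.7 L/s = 0.0117 m³/s.
After input A: C = (21·0.00641 + 0.0117·1.76) / 21.01 = 0.007386 mg/L.
After input B: C = (21.01·0.007386 + 0.29·1) / 21.3 = 0.0209 mg/L.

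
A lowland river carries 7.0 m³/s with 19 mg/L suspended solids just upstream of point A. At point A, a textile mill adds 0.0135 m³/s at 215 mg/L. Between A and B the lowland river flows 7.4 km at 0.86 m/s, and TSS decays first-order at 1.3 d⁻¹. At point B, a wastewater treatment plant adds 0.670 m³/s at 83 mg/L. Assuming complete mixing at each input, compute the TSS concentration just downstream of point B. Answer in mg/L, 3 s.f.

After input A: C = (7·19 + 0.0135·215) / 7.013 = 19.38 mg/L.
Over the 7.4 km reach to input B (t = 8605 s = 0.09959 d), decay gives C = 19.38·exp(−1.3·0.09959) = 17.02 mg/L.
After input B: C = (7.013·17.02 + 0.67·83) / 7.683 = 22.78 mg/L.

22.8 mg/L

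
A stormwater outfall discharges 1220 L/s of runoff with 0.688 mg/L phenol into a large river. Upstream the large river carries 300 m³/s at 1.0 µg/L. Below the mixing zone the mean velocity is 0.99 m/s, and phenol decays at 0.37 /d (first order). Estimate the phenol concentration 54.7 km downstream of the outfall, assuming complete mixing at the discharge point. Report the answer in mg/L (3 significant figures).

0.00299 mg/L

1220 L/s = 1.22 m³/s.
1.0 µg/L = 0.001 mg/L.
After complete mixing, C₀ = (1.22·0.688 + 300·0.001) / 301.2 = 0.003782 mg/L.
Travel time t = 5.47e+04 m / 0.99 m/s = 5.525e+04 s = 0.6395 d.
C = 0.003782·exp(−0.37·0.6395) = 0.003782·0.7893 = 0.002986 mg/L.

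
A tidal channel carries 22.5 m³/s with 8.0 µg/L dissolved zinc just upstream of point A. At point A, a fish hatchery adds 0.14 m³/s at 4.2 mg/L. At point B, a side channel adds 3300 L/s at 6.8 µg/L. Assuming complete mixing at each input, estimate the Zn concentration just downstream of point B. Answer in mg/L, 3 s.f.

8.0 µg/L = 0.008 mg/L.
After input A: C = (22.5·0.008 + 0.14·4.2) / 22.64 = 0.03392 mg/L.
3300 L/s = 3.3 m³/s.
6.8 µg/L = 0.0068 mg/L.
After input B: C = (22.64·0.03392 + 3.3·0.0068) / 25.94 = 0.03047 mg/L.

0.0305 mg/L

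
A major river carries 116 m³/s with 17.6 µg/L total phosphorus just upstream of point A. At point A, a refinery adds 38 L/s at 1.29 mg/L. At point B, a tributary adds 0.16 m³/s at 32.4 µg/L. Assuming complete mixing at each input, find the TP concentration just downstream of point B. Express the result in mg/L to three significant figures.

0.0180 mg/L

17.6 µg/L = 0.0176 mg/L.
38 L/s = 0.038 m³/s.
After input A: C = (116·0.0176 + 0.038·1.29) / 116 = 0.01802 mg/L.
32.4 µg/L = 0.0324 mg/L.
After input B: C = (116·0.01802 + 0.16·0.0324) / 116.2 = 0.01804 mg/L.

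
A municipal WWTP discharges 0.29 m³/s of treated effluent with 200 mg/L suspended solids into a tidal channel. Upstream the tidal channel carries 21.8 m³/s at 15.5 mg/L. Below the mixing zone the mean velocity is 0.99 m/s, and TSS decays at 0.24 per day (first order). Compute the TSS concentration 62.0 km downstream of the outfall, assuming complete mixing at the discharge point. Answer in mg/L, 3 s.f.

After complete mixing, C₀ = (0.29·200 + 21.8·15.5) / 22.09 = 17.92 mg/L.
Travel time t = 6.2e+04 m / 0.99 m/s = 6.263e+04 s = 0.7248 d.
C = 17.92·exp(−0.24·0.7248) = 17.92·0.8403 = 15.06 mg/L.

15.1 mg/L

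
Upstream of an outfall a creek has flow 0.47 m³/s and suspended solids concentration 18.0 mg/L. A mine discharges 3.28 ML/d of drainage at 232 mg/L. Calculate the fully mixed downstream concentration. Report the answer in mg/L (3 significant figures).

3.28 ML/d = 0.03796 m³/s.
By mass balance at complete mixing, C = (0.03796·232 + 0.47·18) / (0.03796 + 0.47) = 17.27/0.508 = 33.99 mg/L.

34.0 mg/L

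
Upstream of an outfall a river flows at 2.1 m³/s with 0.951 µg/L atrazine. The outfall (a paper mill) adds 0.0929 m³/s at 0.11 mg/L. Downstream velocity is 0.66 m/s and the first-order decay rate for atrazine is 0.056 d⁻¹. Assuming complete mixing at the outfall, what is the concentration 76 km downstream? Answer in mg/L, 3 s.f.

0.951 µg/L = 0.000951 mg/L.
After complete mixing, C₀ = (0.0929·0.11 + 2.1·0.000951) / 2.193 = 0.005571 mg/L.
Travel time t = 7.6e+04 m / 0.66 m/s = 1.152e+05 s = 1.333 d.
C = 0.005571·exp(−0.056·1.333) = 0.005571·0.9281 = 0.00517 mg/L.

0.00517 mg/L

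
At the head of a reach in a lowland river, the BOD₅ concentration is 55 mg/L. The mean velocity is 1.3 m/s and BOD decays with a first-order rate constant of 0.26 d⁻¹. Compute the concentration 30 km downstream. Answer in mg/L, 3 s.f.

Travel time t = 30 km / 1.3 m/s = 3e+04/1.3 = 2.308e+04 s = 0.2671 d.
First-order decay: C = 55·exp(−0.26·0.2671) = 55·0.9329 = 51.31 mg/L.

51.3 mg/L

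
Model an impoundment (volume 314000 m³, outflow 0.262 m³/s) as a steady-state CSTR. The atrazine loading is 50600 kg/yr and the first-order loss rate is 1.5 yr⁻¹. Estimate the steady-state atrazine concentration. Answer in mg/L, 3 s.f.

5.79 mg/L

Outflow Q = 0.262 m³/s × 3.156e+07 s/yr = 8.268e+06 m³/yr.
Steady-state CSTR mass balance: W = Q·C + k·V·C, so C = W/(Q + kV).
Q + kV = 8.268e+06 + 1.5·314000 = 8.739e+06 m³/yr.
C = 50600/8.739e+06 = 0.00579 kg/m³ = 5.79 mg/L.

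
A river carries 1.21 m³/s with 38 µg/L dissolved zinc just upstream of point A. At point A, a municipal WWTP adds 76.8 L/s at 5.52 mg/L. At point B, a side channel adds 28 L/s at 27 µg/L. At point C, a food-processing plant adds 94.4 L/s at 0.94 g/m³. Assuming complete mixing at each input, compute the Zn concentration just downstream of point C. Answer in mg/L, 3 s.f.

0.397 mg/L

38 µg/L = 0.038 mg/L.
76.8 L/s = 0.0768 m³/s.
After input A: C = (1.21·0.038 + 0.0768·5.52) / 1.287 = 0.3652 mg/L.
28 L/s = 0.028 m³/s.
27 µg/L = 0.027 mg/L.
After input B: C = (1.287·0.3652 + 0.028·0.027) / 1.315 = 0.358 mg/L.
94.4 L/s = 0.0944 m³/s.
After input C: C = (1.315·0.358 + 0.0944·0.94) / 1.409 = 0.397 mg/L.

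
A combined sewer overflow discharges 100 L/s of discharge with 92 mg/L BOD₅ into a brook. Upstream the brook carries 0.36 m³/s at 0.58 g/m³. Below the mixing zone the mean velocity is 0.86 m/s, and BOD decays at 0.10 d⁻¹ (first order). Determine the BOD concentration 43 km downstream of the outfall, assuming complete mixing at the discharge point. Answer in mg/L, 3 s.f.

100 L/s = 0.1 m³/s.
After complete mixing, C₀ = (0.1·92 + 0.36·0.58) / 0.46 = 20.45 mg/L.
Travel time t = 4.3e+04 m / 0.86 m/s = 5e+04 s = 0.5787 d.
C = 20.45·exp(−0.10·0.5787) = 20.45·0.9438 = 19.3 mg/L.

19.3 mg/L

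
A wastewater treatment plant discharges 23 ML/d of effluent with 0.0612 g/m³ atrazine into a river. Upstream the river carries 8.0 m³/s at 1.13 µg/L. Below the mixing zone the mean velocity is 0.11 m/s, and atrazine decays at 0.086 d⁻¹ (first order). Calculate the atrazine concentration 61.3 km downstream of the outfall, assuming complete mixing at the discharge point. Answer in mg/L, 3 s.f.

23 ML/d = 0.2662 m³/s.
1.13 µg/L = 0.00113 mg/L.
After complete mixing, C₀ = (0.2662·0.0612 + 8·0.00113) / 8.266 = 0.003064 mg/L.
Travel time t = 6.13e+04 m / 0.11 m/s = 5.573e+05 s = 6.45 d.
C = 0.003064·exp(−0.086·6.45) = 0.003064·0.5742 = 0.00176 mg/L.

0.00176 mg/L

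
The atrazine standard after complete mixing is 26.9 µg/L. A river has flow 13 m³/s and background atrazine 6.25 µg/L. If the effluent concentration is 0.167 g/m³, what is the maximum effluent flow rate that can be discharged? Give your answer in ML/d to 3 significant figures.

166 ML/d

6.25 µg/L = 0.00625 mg/L.
26.9 µg/L = 0.0269 mg/L.
Mass balance at complete mixing: C_std·(Q_w + Q_r) = Q_w·C_e + Q_r·C_b.
Rearranging, Q_w = Q_r·(C_std − C_b)/(C_e − C_std) = 13·(0.0269 − 0.00625) / (0.167 − 0.0269) = 1.916 m³/s.
= 165.6 ML/d.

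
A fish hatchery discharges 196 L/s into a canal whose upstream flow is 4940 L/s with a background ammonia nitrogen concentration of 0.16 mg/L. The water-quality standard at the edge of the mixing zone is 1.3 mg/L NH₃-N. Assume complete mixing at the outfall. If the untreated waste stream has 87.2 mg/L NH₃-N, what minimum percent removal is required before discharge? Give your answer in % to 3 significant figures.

196 L/s = 0.196 m³/s.
4940 L/s = 4.94 m³/s.
Mass balance: 1.3·5.136 = 0.196·Cₑ + 4.94·0.16.
Cₑ = (6.677 − 0.7904) / 0.196 = 30.03 mg/L.
Required removal = 1 − 30.03/87.2 = 65.56 %.

65.6 %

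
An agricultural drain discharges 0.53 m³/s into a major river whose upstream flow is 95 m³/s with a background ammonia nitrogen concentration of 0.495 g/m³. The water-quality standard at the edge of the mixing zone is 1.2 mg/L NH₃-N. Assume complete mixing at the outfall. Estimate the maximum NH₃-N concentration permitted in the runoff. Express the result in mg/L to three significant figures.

128 mg/L

Mass balance: 1.2·95.53 = 0.53·Cₑ + 95·0.495.
Cₑ = (114.6 − 47.02) / 0.53 = 127.6 mg/L.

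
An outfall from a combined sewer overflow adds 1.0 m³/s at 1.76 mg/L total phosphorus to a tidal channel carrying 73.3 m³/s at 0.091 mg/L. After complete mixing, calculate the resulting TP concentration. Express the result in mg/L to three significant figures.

By mass balance at complete mixing, C = (1·1.76 + 73.3·0.091) / (1 + 73.3) = 8.43/74.3 = 0.1135 mg/L.

0.113 mg/L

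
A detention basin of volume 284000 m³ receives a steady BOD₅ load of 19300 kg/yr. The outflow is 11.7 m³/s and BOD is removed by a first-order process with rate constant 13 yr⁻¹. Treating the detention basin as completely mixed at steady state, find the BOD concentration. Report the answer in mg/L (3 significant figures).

0.0518 mg/L

Outflow Q = 11.7 m³/s × 3.156e+07 s/yr = 3.692e+08 m³/yr.
Steady-state CSTR mass balance: W = Q·C + k·V·C, so C = W/(Q + kV).
Q + kV = 3.692e+08 + 13·284000 = 3.729e+08 m³/yr.
C = 19300/3.729e+08 = 5.175e-05 kg/m³ = 0.05175 mg/L.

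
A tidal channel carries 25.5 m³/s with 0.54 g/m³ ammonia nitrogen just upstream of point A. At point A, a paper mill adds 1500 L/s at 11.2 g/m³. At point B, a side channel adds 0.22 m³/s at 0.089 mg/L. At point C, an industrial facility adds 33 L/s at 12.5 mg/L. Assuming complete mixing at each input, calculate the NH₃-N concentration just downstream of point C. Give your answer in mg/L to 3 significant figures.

1.14 mg/L

1500 L/s = 1.5 m³/s.
After input A: C = (25.5·0.54 + 1.5·11.2) / 27 = 1.132 mg/L.
After input B: C = (27·1.132 + 0.22·0.089) / 27.22 = 1.124 mg/L.
33 L/s = 0.033 m³/s.
After input C: C = (27.22·1.124 + 0.033·12.5) / 27.25 = 1.138 mg/L.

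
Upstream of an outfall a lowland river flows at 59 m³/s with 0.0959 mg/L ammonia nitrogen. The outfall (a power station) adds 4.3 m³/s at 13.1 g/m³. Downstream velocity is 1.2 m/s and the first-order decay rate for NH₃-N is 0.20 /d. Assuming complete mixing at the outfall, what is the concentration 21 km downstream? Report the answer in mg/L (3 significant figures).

0.940 mg/L

After complete mixing, C₀ = (4.3·13.1 + 59·0.0959) / 63.3 = 0.9793 mg/L.
Travel time t = 2.1e+04 m / 1.2 m/s = 1.75e+04 s = 0.2025 d.
C = 0.9793·exp(−0.20·0.2025) = 0.9793·0.9603 = 0.9404 mg/L.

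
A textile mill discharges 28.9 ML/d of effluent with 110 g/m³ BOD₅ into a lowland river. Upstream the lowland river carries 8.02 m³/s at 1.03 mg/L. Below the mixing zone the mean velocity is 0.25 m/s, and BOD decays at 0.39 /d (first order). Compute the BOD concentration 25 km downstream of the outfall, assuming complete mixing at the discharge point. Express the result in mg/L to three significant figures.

28.9 ML/d = 0.3345 m³/s.
After complete mixing, C₀ = (0.3345·110 + 8.02·1.03) / 8.354 = 5.393 mg/L.
Travel time t = 2.5e+04 m / 0.25 m/s = 1e+05 s = 1.157 d.
C = 5.393·exp(−0.39·1.157) = 5.393·0.6367 = 3.434 mg/L.

3.43 mg/L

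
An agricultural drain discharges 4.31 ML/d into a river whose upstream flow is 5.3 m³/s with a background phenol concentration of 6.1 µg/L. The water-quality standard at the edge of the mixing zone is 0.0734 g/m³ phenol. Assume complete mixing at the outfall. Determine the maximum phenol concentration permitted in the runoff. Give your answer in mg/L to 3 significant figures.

4.31 ML/d = 0.04988 m³/s.
6.1 µg/L = 0.0061 mg/L.
Mass balance: 0.0734·5.35 = 0.04988·Cₑ + 5.3·0.0061.
Cₑ = (0.3927 − 0.03233) / 0.04988 = 7.224 mg/L.

7.22 mg/L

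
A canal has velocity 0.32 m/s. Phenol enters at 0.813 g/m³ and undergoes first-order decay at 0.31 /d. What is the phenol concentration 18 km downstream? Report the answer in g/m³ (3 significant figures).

0.664 g/m³

Travel time t = 18 km / 0.32 m/s = 1.8e+04/0.32 = 5.625e+04 s = 0.651 d.
First-order decay: C = 0.813·exp(−0.31·0.651) = 0.813·0.8172 = 0.6644 g/m³.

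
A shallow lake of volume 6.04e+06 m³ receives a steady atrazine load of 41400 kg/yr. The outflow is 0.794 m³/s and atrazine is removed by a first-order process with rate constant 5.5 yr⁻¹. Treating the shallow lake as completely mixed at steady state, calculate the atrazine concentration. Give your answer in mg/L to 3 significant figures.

Outflow Q = 0.794 m³/s × 3.156e+07 s/yr = 2.506e+07 m³/yr.
Steady-state CSTR mass balance: W = Q·C + k·V·C, so C = W/(Q + kV).
Q + kV = 2.506e+07 + 5.5·6.04e+06 = 5.828e+07 m³/yr.
C = 41400/5.828e+07 = 0.0007104 kg/m³ = 0.7104 mg/L.

0.710 mg/L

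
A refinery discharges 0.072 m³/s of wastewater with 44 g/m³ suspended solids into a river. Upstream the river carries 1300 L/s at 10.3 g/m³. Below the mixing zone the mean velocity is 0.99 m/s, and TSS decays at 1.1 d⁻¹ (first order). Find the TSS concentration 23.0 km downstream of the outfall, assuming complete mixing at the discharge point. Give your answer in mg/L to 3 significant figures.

8.98 mg/L

1300 L/s = 1.3 m³/s.
After complete mixing, C₀ = (0.072·44 + 1.3·10.3) / 1.372 = 12.07 mg/L.
Travel time t = 2.3e+04 m / 0.99 m/s = 2.323e+04 s = 0.2689 d.
C = 12.07·exp(−1.1·0.2689) = 12.07·0.7439 = 8.978 mg/L.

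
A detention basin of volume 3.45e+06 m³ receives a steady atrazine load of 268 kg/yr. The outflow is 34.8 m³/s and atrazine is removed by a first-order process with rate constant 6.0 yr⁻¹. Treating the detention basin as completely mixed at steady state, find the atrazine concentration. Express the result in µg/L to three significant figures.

Outflow Q = 34.8 m³/s × 3.156e+07 s/yr = 1.098e+09 m³/yr.
Steady-state CSTR mass balance: W = Q·C + k·V·C, so C = W/(Q + kV).
Q + kV = 1.098e+09 + 6.0·3.45e+06 = 1.119e+09 m³/yr.
C = 268/1.119e+09 = 2.395e-07 kg/m³ = 0.0002395 mg/L = 0.2395 µg/L.

0.240 µg/L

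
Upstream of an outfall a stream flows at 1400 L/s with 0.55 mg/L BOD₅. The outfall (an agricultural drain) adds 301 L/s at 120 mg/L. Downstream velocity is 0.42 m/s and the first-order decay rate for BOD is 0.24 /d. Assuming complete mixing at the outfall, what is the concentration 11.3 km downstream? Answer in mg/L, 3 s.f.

20.1 mg/L

301 L/s = 0.301 m³/s.
1400 L/s = 1.4 m³/s.
After complete mixing, C₀ = (0.301·120 + 1.4·0.55) / 1.701 = 21.69 mg/L.
Travel time t = 1.13e+04 m / 0.42 m/s = 2.69e+04 s = 0.3114 d.
C = 21.69·exp(−0.24·0.3114) = 21.69·0.928 = 20.13 mg/L.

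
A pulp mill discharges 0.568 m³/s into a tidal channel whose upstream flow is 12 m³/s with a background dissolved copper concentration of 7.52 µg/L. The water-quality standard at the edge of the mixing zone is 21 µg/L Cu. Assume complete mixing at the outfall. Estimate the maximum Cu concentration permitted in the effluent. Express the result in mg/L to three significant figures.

7.52 µg/L = 0.00752 mg/L.
21 µg/L = 0.021 mg/L.
Mass balance: 0.021·12.57 = 0.568·Cₑ + 12·0.00752.
Cₑ = (0.2639 − 0.09024) / 0.568 = 0.3058 mg/L.

0.306 mg/L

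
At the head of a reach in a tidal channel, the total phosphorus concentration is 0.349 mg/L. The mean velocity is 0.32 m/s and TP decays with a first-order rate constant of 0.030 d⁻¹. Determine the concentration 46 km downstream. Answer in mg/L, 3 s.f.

Travel time t = 46 km / 0.32 m/s = 4.6e+04/0.32 = 1.438e+05 s = 1.664 d.
First-order decay: C = 0.349·exp(−0.030·1.664) = 0.349·0.9513 = 0.332 mg/L.

0.332 mg/L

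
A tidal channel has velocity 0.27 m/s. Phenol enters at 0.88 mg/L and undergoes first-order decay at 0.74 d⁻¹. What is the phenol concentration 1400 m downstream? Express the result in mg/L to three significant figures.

Travel time t = 1400 m / 0.27 m/s = 1400/0.27 = 5185 s = 0.06001 d.
First-order decay: C = 0.88·exp(−0.74·0.06001) = 0.88·0.9566 = 0.8418 mg/L.

0.842 mg/L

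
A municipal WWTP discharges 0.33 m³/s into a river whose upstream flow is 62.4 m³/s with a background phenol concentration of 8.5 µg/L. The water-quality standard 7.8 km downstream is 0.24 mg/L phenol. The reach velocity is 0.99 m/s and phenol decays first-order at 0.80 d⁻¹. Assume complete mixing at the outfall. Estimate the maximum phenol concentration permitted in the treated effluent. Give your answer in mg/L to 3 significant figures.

47.5 mg/L

8.5 µg/L = 0.0085 mg/L.
Travel time to the compliance point: t = 7800/0.99 = 7879 s = 0.09119 d; decay factor exp(−0.80·0.09119) = 0.9296.
So the concentration just after mixing may be at most 0.24/0.9296 = 0.2582 mg/L.
Mass balance: 0.2582·62.73 = 0.33·Cₑ + 62.4·0.0085.
Cₑ = (16.19 − 0.5304) / 0.33 = 47.47 mg/L.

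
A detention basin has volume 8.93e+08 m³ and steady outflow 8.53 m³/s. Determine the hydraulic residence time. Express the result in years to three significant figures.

Q = 8.53 m³/s × 3.156e+07 s/yr = 2.692e+08 m³/yr.
Hydraulic residence time τ = V/Q = 8.93e+08/2.692e+08 = 3.317 yr.

3.32 yr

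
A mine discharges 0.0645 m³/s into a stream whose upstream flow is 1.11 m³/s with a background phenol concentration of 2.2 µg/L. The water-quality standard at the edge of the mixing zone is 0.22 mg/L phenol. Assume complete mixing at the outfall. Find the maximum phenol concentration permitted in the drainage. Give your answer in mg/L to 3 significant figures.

2.2 µg/L = 0.0022 mg/L.
Mass balance: 0.22·1.175 = 0.0645·Cₑ + 1.11·0.0022.
Cₑ = (0.2584 − 0.002442) / 0.0645 = 3.968 mg/L.

3.97 mg/L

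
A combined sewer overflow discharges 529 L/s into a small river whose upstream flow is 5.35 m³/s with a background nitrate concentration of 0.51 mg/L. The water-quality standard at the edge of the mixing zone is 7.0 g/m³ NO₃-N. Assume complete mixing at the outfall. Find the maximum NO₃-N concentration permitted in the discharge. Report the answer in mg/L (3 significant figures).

529 L/s = 0.529 m³/s.
Mass balance: 7·5.879 = 0.529·Cₑ + 5.35·0.51.
Cₑ = (41.15 − 2.728) / 0.529 = 72.64 mg/L.

72.6 mg/L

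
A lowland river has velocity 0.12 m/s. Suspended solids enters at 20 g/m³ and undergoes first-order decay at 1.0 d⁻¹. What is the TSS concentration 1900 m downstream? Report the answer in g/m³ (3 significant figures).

16.7 g/m³

Travel time t = 1900 m / 0.12 m/s = 1900/0.12 = 1.583e+04 s = 0.1833 d.
First-order decay: C = 20·exp(−1.0·0.1833) = 20·0.8326 = 16.65 g/m³.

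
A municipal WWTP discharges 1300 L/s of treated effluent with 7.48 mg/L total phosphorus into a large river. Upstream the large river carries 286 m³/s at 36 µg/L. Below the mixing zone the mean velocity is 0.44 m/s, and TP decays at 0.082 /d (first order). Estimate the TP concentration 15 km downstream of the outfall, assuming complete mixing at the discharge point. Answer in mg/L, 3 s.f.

0.0675 mg/L

1300 L/s = 1.3 m³/s.
36 µg/L = 0.036 mg/L.
After complete mixing, C₀ = (1.3·7.48 + 286·0.036) / 287.3 = 0.06968 mg/L.
Travel time t = 1.5e+04 m / 0.44 m/s = 3.409e+04 s = 0.3946 d.
C = 0.06968·exp(−0.082·0.3946) = 0.06968·0.9682 = 0.06746 mg/L.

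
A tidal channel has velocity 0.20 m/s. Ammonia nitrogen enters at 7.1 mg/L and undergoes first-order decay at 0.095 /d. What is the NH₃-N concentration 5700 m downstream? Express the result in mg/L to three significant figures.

6.88 mg/L

Travel time t = 5700 m / 0.20 m/s = 5700/0.20 = 2.85e+04 s = 0.3299 d.
First-order decay: C = 7.1·exp(−0.095·0.3299) = 7.1·0.9691 = 6.881 mg/L.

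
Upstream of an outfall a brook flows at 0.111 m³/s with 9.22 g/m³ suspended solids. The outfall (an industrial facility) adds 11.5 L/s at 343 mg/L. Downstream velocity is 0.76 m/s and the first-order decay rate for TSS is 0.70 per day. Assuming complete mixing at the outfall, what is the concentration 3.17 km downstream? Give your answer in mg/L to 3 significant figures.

39.2 mg/L

11.5 L/s = 0.0115 m³/s.
After complete mixing, C₀ = (0.0115·343 + 0.111·9.22) / 0.1225 = 40.55 mg/L.
Travel time t = 3170 m / 0.76 m/s = 4171 s = 0.04828 d.
C = 40.55·exp(−0.70·0.04828) = 40.55·0.9668 = 39.21 mg/L.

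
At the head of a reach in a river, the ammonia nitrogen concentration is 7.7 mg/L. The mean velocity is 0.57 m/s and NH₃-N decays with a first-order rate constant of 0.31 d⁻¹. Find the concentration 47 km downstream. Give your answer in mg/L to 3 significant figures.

5.73 mg/L

Travel time t = 47 km / 0.57 m/s = 4.7e+04/0.57 = 8.246e+04 s = 0.9544 d.
First-order decay: C = 7.7·exp(−0.31·0.9544) = 7.7·0.7439 = 5.728 mg/L.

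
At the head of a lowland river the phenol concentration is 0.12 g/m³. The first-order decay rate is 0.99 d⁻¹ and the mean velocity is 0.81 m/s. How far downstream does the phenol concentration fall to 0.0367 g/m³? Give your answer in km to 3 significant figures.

83.7 km

From C = C₀·e^(−kt), t = ln(C₀/C)/k = ln(0.12/0.0367)/0.99 = 1.185/0.99 = 1.197 d.
Distance = v·t = 0.81 m/s × 1.034e+05 s = 8.375e+04 m = 83.75 km.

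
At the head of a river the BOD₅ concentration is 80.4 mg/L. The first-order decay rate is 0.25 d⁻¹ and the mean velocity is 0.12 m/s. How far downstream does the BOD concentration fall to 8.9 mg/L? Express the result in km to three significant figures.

From C = C₀·e^(−kt), t = ln(C₀/C)/k = ln(80.4/8.9)/0.25 = 2.201/0.25 = 8.804 d.
Distance = v·t = 0.12 m/s × 7.607e+05 s = 9.128e+04 m = 91.28 km.

91.3 km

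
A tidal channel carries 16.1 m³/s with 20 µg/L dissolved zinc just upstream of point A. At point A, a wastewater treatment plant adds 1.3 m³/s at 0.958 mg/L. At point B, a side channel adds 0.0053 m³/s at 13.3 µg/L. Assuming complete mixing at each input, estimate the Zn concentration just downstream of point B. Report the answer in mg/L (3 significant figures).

20 µg/L = 0.02 mg/L.
After input A: C = (16.1·0.02 + 1.3·0.958) / 17.4 = 0.09008 mg/L.
13.3 µg/L = 0.0133 mg/L.
After input B: C = (17.4·0.09008 + 0.0053·0.0133) / 17.41 = 0.09006 mg/L.

0.0901 mg/L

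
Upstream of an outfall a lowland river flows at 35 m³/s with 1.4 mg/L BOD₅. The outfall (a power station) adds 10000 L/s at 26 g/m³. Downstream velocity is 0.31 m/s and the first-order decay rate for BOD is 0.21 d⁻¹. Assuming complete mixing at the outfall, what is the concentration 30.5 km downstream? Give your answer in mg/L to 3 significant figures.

5.41 mg/L

10000 L/s = 10 m³/s.
After complete mixing, C₀ = (10·26 + 35·1.4) / 45 = 6.867 mg/L.
Travel time t = 3.05e+04 m / 0.31 m/s = 9.839e+04 s = 1.139 d.
C = 6.867·exp(−0.21·1.139) = 6.867·0.7873 = 5.406 mg/L.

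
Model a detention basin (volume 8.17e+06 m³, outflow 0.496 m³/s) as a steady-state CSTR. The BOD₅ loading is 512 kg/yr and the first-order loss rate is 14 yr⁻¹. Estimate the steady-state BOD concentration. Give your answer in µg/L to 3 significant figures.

3.94 µg/L

Outflow Q = 0.496 m³/s × 3.156e+07 s/yr = 1.565e+07 m³/yr.
Steady-state CSTR mass balance: W = Q·C + k·V·C, so C = W/(Q + kV).
Q + kV = 1.565e+07 + 14·8.17e+06 = 1.3e+08 m³/yr.
C = 512/1.3e+08 = 3.937e-06 kg/m³ = 0.003937 mg/L = 3.937 µg/L.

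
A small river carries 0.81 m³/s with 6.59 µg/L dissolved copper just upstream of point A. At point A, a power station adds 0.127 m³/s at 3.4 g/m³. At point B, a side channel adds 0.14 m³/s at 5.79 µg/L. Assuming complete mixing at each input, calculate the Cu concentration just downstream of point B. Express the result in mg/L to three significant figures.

6.59 µg/L = 0.00659 mg/L.
After input A: C = (0.81·0.00659 + 0.127·3.4) / 0.937 = 0.4665 mg/L.
5.79 µg/L = 0.00579 mg/L.
After input B: C = (0.937·0.4665 + 0.14·0.00579) / 1.077 = 0.4066 mg/L.

0.407 mg/L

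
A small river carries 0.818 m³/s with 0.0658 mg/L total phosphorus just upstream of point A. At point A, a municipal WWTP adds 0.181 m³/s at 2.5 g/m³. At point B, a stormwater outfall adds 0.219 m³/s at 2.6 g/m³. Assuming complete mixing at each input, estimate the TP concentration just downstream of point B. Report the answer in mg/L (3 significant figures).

After input A: C = (0.818·0.0658 + 0.181·2.5) / 0.999 = 0.5068 mg/L.
After input B: C = (0.999·0.5068 + 0.219·2.6) / 1.218 = 0.8832 mg/L.

0.883 mg/L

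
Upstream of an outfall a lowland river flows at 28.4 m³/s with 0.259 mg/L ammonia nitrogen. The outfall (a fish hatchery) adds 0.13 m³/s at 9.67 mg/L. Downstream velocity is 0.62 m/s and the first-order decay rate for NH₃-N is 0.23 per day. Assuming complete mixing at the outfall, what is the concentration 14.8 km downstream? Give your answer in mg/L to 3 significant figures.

0.283 mg/L

After complete mixing, C₀ = (0.13·9.67 + 28.4·0.259) / 28.53 = 0.3019 mg/L.
Travel time t = 1.48e+04 m / 0.62 m/s = 2.387e+04 s = 0.2763 d.
C = 0.3019·exp(−0.23·0.2763) = 0.3019·0.9384 = 0.2833 mg/L.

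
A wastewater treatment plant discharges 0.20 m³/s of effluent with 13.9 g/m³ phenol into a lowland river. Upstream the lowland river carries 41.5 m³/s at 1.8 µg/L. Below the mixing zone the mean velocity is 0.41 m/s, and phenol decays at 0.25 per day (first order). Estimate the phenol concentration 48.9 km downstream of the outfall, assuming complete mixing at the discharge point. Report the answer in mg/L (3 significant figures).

0.0485 mg/L

1.8 µg/L = 0.0018 mg/L.
After complete mixing, C₀ = (0.2·13.9 + 41.5·0.0018) / 41.7 = 0.06846 mg/L.
Travel time t = 4.89e+04 m / 0.41 m/s = 1.193e+05 s = 1.38 d.
C = 0.06846·exp(−0.25·1.38) = 0.06846·0.7081 = 0.04848 mg/L.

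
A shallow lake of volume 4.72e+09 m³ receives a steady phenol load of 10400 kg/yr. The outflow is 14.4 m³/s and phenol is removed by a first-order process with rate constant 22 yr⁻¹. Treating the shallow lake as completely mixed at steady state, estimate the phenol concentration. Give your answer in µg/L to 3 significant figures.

0.0997 µg/L

Outflow Q = 14.4 m³/s × 3.156e+07 s/yr = 4.544e+08 m³/yr.
Steady-state CSTR mass balance: W = Q·C + k·V·C, so C = W/(Q + kV).
Q + kV = 4.544e+08 + 22·4.72e+09 = 1.043e+11 m³/yr.
C = 10400/1.043e+11 = 9.972e-08 kg/m³ = 9.972e-05 mg/L = 0.09972 µg/L.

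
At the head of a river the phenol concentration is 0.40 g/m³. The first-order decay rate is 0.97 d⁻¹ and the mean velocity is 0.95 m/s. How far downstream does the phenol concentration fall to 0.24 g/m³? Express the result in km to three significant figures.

43.2 km

From C = C₀·e^(−kt), t = ln(C₀/C)/k = ln(0.40/0.24)/0.97 = 0.5108/0.97 = 0.5266 d.
Distance = v·t = 0.95 m/s × 4.55e+04 s = 4.323e+04 m = 43.23 km.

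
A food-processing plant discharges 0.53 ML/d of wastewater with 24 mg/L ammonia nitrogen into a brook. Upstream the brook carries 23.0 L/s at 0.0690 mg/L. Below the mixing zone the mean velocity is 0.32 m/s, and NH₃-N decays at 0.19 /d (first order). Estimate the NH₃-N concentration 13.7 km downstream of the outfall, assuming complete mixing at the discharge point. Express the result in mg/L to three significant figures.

0.53 ML/d = 0.006134 m³/s.
23.0 L/s = 0.023 m³/s.
After complete mixing, C₀ = (0.006134·24 + 0.023·0.069) / 0.02913 = 5.108 mg/L.
Travel time t = 1.37e+04 m / 0.32 m/s = 4.281e+04 s = 0.4955 d.
C = 5.108·exp(−0.19·0.4955) = 5.108·0.9101 = 4.649 mg/L.

4.65 mg/L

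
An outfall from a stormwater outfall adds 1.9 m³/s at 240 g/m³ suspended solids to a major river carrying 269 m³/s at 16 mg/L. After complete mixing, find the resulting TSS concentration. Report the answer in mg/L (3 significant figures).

Flow-weighted mixing gives C = (1.9·240 + 269·16) / (1.9 + 269) = 4760/270.9 = 17.57 mg/L.

17.6 mg/L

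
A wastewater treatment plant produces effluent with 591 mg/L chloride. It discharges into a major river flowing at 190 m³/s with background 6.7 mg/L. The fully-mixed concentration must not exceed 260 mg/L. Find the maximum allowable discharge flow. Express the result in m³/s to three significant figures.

Mass balance at complete mixing: C_std·(Q_w + Q_r) = Q_w·C_e + Q_r·C_b.
Rearranging, Q_w = Q_r·(C_std − C_b)/(C_e − C_std) = 190·(260 − 6.7) / (591 − 260) = 145.4 m³/s.

145 m³/s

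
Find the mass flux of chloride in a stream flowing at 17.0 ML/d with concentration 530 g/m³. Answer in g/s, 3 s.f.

17.0 ML/d = 0.1968 m³/s.
Mass flux = Q·C = 0.1968 m³/s × 530 g/m³ = 104.3 g/s.

104 g/s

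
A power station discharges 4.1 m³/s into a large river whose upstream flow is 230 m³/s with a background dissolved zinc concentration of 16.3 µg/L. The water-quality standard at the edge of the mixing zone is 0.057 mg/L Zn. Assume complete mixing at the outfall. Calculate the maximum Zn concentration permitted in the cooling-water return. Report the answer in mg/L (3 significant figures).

2.34 mg/L

16.3 µg/L = 0.0163 mg/L.
Mass balance: 0.057·234.1 = 4.1·Cₑ + 230·0.0163.
Cₑ = (13.34 − 3.749) / 4.1 = 2.34 mg/L.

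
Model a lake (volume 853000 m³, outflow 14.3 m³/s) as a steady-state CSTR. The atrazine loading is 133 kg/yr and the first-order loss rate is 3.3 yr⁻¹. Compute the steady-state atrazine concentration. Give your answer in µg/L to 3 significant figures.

0.293 µg/L

Outflow Q = 14.3 m³/s × 3.156e+07 s/yr = 4.513e+08 m³/yr.
Steady-state CSTR mass balance: W = Q·C + k·V·C, so C = W/(Q + kV).
Q + kV = 4.513e+08 + 3.3·853000 = 4.541e+08 m³/yr.
C = 133/4.541e+08 = 2.929e-07 kg/m³ = 0.0002929 mg/L = 0.2929 µg/L.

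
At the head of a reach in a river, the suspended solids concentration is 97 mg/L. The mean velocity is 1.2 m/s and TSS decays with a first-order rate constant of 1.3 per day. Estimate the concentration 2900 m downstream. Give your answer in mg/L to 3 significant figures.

93.5 mg/L

Travel time t = 2900 m / 1.2 m/s = 2900/1.2 = 2417 s = 0.02797 d.
First-order decay: C = 97·exp(−1.3·0.02797) = 97·0.9643 = 93.54 mg/L.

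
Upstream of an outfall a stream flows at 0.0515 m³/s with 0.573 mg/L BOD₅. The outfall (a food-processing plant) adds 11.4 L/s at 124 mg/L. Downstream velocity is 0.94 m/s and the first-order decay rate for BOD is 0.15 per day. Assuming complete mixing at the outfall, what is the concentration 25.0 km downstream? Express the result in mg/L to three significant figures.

11.4 L/s = 0.0114 m³/s.
After complete mixing, C₀ = (0.0114·124 + 0.0515·0.573) / 0.0629 = 22.94 mg/L.
Travel time t = 2.5e+04 m / 0.94 m/s = 2.66e+04 s = 0.3078 d.
C = 22.94·exp(−0.15·0.3078) = 22.94·0.9549 = 21.91 mg/L.

21.9 mg/L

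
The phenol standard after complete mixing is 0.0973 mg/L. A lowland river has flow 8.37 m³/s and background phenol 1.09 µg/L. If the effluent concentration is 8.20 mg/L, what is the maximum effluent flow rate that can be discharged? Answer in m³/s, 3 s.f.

1.09 µg/L = 0.00109 mg/L.
Mass balance at complete mixing: C_std·(Q_w + Q_r) = Q_w·C_e + Q_r·C_b.
Rearranging, Q_w = Q_r·(C_std − C_b)/(C_e − C_std) = 8.37·(0.0973 − 0.00109) / (8.2 − 0.0973) = 0.09938 m³/s.

0.0994 m³/s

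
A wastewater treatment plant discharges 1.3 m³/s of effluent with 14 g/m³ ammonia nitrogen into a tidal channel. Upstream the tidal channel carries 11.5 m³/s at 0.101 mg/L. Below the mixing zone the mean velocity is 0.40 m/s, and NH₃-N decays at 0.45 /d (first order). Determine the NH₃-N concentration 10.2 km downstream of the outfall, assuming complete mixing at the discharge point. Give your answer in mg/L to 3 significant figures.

1.32 mg/L

After complete mixing, C₀ = (1.3·14 + 11.5·0.101) / 12.8 = 1.513 mg/L.
Travel time t = 1.02e+04 m / 0.40 m/s = 2.55e+04 s = 0.2951 d.
C = 1.513·exp(−0.45·0.2951) = 1.513·0.8756 = 1.324 mg/L.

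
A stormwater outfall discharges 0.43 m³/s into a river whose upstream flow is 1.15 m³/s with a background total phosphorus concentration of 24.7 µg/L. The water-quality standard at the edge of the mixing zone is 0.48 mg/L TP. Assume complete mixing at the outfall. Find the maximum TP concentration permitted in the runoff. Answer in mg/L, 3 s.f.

1.70 mg/L

24.7 µg/L = 0.0247 mg/L.
Mass balance: 0.48·1.58 = 0.43·Cₑ + 1.15·0.0247.
Cₑ = (0.7584 − 0.0284) / 0.43 = 1.698 mg/L.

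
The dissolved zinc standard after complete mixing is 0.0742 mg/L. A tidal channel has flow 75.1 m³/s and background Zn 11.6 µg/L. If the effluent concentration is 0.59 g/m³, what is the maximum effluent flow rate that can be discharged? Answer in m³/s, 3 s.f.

11.6 µg/L = 0.0116 mg/L.
Mass balance at complete mixing: C_std·(Q_w + Q_r) = Q_w·C_e + Q_r·C_b.
Rearranging, Q_w = Q_r·(C_std − C_b)/(C_e − C_std) = 75.1·(0.0742 − 0.0116) / (0.59 − 0.0742) = 9.115 m³/s.

9.11 m³/s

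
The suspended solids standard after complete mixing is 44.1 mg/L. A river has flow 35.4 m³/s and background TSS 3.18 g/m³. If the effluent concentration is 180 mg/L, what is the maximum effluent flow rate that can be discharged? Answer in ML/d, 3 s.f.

921 ML/d

Mass balance at complete mixing: C_std·(Q_w + Q_r) = Q_w·C_e + Q_r·C_b.
Rearranging, Q_w = Q_r·(C_std − C_b)/(C_e − C_std) = 35.4·(44.1 − 3.18) / (180 − 44.1) = 10.66 m³/s.
= 920.9 ML/d.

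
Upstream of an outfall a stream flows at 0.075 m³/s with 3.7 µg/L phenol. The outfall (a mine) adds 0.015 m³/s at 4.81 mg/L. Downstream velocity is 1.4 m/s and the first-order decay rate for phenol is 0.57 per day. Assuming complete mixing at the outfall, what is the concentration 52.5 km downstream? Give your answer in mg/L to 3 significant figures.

0.628 mg/L

3.7 µg/L = 0.0037 mg/L.
After complete mixing, C₀ = (0.015·4.81 + 0.075·0.0037) / 0.09 = 0.8047 mg/L.
Travel time t = 5.25e+04 m / 1.4 m/s = 3.75e+04 s = 0.434 d.
C = 0.8047·exp(−0.57·0.434) = 0.8047·0.7808 = 0.6284 mg/L.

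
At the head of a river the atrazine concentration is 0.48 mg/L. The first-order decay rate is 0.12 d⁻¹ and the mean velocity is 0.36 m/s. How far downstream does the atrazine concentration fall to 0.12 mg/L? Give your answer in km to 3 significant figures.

359 km

From C = C₀·e^(−kt), t = ln(C₀/C)/k = ln(0.48/0.12)/0.12 = 1.386/0.12 = 11.55 d.
Distance = v·t = 0.36 m/s × 9.981e+05 s = 3.593e+05 m = 359.3 km.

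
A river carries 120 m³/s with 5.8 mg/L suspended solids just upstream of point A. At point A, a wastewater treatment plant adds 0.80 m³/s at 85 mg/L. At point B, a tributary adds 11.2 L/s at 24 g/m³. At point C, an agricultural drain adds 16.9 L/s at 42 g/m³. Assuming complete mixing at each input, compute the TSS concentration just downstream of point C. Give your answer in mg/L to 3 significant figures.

After input A: C = (120·5.8 + 0.8·85) / 120.8 = 6.325 mg/L.
11.2 L/s = 0.0112 m³/s.
After input B: C = (120.8·6.325 + 0.0112·24) / 120.8 = 6.326 mg/L.
16.9 L/s = 0.0169 m³/s.
After input C: C = (120.8·6.326 + 0.0169·42) / 120.8 = 6.331 mg/L.

6.33 mg/L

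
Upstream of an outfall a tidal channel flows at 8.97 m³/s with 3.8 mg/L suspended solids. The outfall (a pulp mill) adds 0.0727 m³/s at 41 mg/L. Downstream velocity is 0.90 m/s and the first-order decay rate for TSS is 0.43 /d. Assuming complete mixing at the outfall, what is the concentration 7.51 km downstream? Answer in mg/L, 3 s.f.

3.93 mg/L

After complete mixing, C₀ = (0.0727·41 + 8.97·3.8) / 9.043 = 4.099 mg/L.
Travel time t = 7510 m / 0.90 m/s = 8344 s = 0.09658 d.
C = 4.099·exp(−0.43·0.09658) = 4.099·0.9593 = 3.932 mg/L.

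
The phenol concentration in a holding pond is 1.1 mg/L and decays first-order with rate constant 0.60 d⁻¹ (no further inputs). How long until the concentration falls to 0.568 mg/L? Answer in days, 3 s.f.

1.10 d

t = ln(C₀/C)/k = ln(1.1/0.568)/0.60 = 0.6609/0.60 = 1.102 d.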